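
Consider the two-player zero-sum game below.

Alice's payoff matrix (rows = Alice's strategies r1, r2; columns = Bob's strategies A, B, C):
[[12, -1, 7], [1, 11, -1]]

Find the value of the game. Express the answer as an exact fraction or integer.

19/5

Column A is strictly dominated by C for Bob (it gives Alice more in every row).
The remaining 2×2 game on (r1, r2) × (B, C) has no saddle point. Let Alice play r1 with probability p; indifference gives −p + 11(1−p) = 7p − (1−p), so p = 3/5.
Similarly Bob's optimal q on B is 2/5, and the value is -1·(2/5) + (7)·(3/5) = 19/5.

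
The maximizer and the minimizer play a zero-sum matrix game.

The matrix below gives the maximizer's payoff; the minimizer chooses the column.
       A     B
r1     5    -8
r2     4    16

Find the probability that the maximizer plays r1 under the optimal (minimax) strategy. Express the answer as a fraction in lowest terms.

Row minima are -8 and 4, so the maximizer's maximin is 4; column maxima are 5 and 16, so the minimizer's minimax is 5. These differ, so the equilibrium is in mixed strategies.
Let the maximizer play r1 with probability p. The minimizer is indifferent when 5p + 4(1−p) = −8p + 16(1−p), giving p = 12/25.

12/25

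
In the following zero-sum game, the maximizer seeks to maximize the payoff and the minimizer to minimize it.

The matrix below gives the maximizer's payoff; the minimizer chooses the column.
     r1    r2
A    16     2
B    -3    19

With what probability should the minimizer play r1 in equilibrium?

17/36

Row minima are 2 and -3, so the maximizer's maximin is 2; column maxima are 16 and 19, so the minimizer's minimax is 16. These differ, so the equilibrium is in mixed strategies.
Let the minimizer play r1 with probability q. The maximizer is indifferent when 16q + 2(1−q) = −3q + 19(1−q), giving q = 17/36.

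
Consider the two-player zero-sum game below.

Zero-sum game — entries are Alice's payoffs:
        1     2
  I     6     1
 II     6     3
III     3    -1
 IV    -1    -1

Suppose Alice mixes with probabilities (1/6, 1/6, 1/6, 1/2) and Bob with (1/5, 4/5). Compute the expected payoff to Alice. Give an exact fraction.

Against (1/5, 4/5), each row's expected payoff is I: 2; II: 18/5; III: -1/5; IV: -1.
Taking the (1/6, 1/6, 1/6, 1/2)-weighted average: (1/6)·(2) + (1/6)·(18/5) + (1/6)·(-1/5) + (1/2)·(-1) = 2/5.

2/5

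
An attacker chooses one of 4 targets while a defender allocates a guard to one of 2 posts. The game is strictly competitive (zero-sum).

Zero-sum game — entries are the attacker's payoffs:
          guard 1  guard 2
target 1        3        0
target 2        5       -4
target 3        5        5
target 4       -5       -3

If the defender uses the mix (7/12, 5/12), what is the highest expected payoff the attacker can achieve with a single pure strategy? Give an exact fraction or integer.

target 1: (3)·(7/12) + (0)·(5/12) = 7/4.
target 2: (5)·(7/12) + (-4)·(5/12) = 5/4.
target 3: (5)·(7/12) + (5)·(5/12) = 5.
target 4: (-5)·(7/12) + (-3)·(5/12) = -25/6.
The best pure response is target 3 with expected payoff 5.

5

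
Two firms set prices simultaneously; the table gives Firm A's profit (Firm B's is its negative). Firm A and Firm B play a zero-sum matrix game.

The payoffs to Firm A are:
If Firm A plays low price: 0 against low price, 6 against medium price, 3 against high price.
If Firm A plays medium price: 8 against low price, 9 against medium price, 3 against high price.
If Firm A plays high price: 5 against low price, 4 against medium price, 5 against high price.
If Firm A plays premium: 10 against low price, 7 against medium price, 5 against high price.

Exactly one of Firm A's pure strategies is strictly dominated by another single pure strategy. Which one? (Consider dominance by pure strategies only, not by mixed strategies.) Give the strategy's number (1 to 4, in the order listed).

1

Compare low price with premium: 10 > 0, 7 > 6, 5 > 3.
So premium strictly dominates low price for Firm A; low price is strictly dominated.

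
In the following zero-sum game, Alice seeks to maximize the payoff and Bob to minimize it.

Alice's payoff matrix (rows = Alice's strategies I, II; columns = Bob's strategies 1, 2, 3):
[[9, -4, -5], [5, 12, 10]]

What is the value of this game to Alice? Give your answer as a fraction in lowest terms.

115/19

Column 2 is strictly dominated by 3 for Bob (it gives Alice more in every row).
The remaining 2×2 game on (I, II) × (1, 3) has no saddle point. Let Alice play I with probability p; indifference gives 9p + 5(1−p) = −5p + 10(1−p), so p = 5/19.
Similarly Bob's optimal q on 1 is 15/19, and the value is 9·(15/19) + (-5)·(4/19) = 115/19.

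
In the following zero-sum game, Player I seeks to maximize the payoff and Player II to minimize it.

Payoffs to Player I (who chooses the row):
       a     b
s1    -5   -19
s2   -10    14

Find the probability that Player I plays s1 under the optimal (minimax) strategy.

12/19

Row minima are -19 and -10, so Player I's maximin is -10; column maxima are -5 and 14, so Player II's minimax is -5. These differ, so the equilibrium is in mixed strategies.
Let Player I play s1 with probability p. Player II is indifferent when −5p − 10(1−p) = −19p + 14(1−p), giving p = 12/19.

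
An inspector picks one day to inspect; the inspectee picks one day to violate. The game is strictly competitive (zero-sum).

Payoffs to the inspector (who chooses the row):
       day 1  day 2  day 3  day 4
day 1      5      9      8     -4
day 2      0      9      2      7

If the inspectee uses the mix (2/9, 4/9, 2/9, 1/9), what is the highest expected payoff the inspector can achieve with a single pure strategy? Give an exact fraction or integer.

day 1: (5)·(2/9) + (9)·(4/9) + (8)·(2/9) + (-4)·(1/9) = 58/9.
day 2: (0)·(2/9) + (9)·(4/9) + (2)·(2/9) + (7)·(1/9) = 47/9.
The best pure response is day 1 with expected payoff 58/9.

58/9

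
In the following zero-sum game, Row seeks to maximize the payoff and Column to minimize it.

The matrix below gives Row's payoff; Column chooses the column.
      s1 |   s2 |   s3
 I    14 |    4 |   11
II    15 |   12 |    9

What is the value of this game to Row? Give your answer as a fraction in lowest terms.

48/5

Column s1 is strictly dominated by s3 for Column (it gives Row more in every row).
The remaining 2×2 game on (I, II) × (s2, s3) has no saddle point. Let Row play I with probability p; indifference gives 4p + 12(1−p) = 11p + 9(1−p), so p = 3/10.
Similarly Column's optimal q on s2 is 1/5, and the value is 4·(1/5) + (11)·(4/5) = 48/5.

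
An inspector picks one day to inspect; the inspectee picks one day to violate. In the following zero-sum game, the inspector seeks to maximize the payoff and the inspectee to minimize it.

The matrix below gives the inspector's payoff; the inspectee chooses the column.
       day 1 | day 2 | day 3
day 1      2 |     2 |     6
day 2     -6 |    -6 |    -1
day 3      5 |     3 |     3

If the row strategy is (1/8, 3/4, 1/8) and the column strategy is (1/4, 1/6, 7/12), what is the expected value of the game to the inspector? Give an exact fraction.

-4/3

Against (1/4, 1/6, 7/12), each row's expected payoff is day 1: 13/3; day 2: -37/12; day 3: 7/2.
Taking the (1/8, 3/4, 1/8)-weighted average: (1/8)·(13/3) + (3/4)·(-37/12) + (1/8)·(7/2) = -4/3.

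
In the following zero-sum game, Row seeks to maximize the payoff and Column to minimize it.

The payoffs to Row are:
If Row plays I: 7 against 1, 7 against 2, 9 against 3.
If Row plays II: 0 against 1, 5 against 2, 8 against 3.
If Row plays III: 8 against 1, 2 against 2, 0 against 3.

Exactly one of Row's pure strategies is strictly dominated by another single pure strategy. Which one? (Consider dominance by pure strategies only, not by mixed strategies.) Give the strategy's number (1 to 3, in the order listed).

Compare II with I: 7 > 0, 7 > 5, 9 > 8.
So I strictly dominates II for Row; II is strictly dominated.

2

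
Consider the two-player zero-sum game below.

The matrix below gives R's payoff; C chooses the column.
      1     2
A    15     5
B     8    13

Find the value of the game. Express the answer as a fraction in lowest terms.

31/3

Row minima are 5 and 8, so R's maximin is 8; column maxima are 15 and 13, so C's minimax is 13. These differ, so the equilibrium is in mixed strategies.
Let R play A with probability p. C is indifferent when 15p + 8(1−p) = 5p + 13(1−p), giving p = 1/3.
Let C play 1 with probability q. R is indifferent when 15q + 5(1−q) = 8q + 13(1−q), giving q = 8/15.
The value is 15·(8/15) + (5)·(7/15) = 31/3.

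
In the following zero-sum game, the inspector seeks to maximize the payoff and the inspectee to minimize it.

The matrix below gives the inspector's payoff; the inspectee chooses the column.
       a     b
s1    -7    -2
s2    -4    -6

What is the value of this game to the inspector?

Row minima are -7 and -6, so the inspector's maximin is -6; column maxima are -4 and -2, so the inspectee's minimax is -4. These differ, so the equilibrium is in mixed strategies.
Let the inspector play s1 with probability p. The inspectee is indifferent when −7p − 4(1−p) = −2p − 6(1−p), giving p = 2/7.
Let the inspectee play a with probability q. The inspector is indifferent when −7q − 2(1−q) = −4q − 6(1−q), giving q = 4/7.
The value is -7·(4/7) + (-2)·(3/7) = -34/7.

-34/7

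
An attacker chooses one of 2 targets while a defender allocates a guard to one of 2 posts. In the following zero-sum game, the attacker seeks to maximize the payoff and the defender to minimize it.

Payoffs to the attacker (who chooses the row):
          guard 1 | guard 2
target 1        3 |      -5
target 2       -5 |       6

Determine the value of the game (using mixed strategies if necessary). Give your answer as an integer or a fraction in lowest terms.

Row minima are -5 and -5, so the attacker's maximin is -5; column maxima are 3 and 6, so the defender's minimax is 3. These differ, so the equilibrium is in mixed strategies.
Let the attacker play target 1 with probability p. The defender is indifferent when 3p − 5(1−p) = −5p + 6(1−p), giving p = 11/19.
Let the defender play guard 1 with probability q. The attacker is indifferent when 3q − 5(1−q) = −5q + 6(1−q), giving q = 11/19.
The value is 3·(11/19) + (-5)·(8/19) = -7/19.

-7/19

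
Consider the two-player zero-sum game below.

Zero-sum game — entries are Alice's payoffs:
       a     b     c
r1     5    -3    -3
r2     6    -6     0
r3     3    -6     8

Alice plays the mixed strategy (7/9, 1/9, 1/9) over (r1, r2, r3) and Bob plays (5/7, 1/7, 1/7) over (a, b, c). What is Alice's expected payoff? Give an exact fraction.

58/21

Against (5/7, 1/7, 1/7), each row's expected payoff is r1: 19/7; r2: 24/7; r3: 17/7.
Taking the (7/9, 1/9, 1/9)-weighted average: (7/9)·(19/7) + (1/9)·(24/7) + (1/9)·(17/7) = 58/21.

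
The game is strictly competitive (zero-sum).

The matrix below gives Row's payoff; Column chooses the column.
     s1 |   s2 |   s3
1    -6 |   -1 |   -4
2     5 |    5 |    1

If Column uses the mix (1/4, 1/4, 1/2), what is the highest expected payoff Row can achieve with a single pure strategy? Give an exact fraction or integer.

1: (-6)·(1/4) + (-1)·(1/4) + (-4)·(1/2) = -15/4.
2: (5)·(1/4) + (5)·(1/4) + (1)·(1/2) = 3.
The best pure response is 2 with expected payoff 3.

3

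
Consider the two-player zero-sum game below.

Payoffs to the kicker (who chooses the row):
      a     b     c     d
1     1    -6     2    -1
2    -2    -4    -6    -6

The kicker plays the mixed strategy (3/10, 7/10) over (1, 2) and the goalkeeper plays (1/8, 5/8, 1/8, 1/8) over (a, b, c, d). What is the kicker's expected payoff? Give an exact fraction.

-161/40

Against (1/8, 5/8, 1/8, 1/8), each row's expected payoff is 1: -7/2; 2: -17/4.
Taking the (3/10, 7/10)-weighted average: (3/10)·(-7/2) + (7/10)·(-17/4) = -161/40.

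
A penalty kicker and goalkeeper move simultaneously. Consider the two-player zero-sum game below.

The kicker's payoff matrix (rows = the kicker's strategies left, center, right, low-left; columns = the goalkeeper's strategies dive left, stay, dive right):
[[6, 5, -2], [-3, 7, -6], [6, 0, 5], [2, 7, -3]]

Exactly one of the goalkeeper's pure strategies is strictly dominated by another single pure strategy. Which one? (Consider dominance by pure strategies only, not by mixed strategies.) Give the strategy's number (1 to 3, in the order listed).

1

The goalkeeper prefers columns that give the kicker less. Compare dive left with dive right: -2 < 6, -6 < -3, 5 < 6, -3 < 2.
So dive right strictly dominates dive left for the goalkeeper; dive left is strictly dominated.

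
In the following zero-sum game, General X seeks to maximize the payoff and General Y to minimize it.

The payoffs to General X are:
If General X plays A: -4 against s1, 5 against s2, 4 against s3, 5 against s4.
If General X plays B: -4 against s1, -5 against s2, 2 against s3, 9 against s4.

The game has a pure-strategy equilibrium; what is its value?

-4

Row minima: -4, -5 → General X's maximin is -4.
Column maxima: -4, 5, 4, 9 → General Y's minimax is -4.
They coincide at (A, s1), so the value is -4.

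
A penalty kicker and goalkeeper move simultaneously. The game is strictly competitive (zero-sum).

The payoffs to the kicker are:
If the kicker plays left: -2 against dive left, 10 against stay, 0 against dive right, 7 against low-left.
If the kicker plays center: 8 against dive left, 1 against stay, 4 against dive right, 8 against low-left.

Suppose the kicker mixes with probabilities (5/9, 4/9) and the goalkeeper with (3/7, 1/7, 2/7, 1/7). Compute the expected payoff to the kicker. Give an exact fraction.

73/21

Against (3/7, 1/7, 2/7, 1/7), each row's expected payoff is left: 11/7; center: 41/7.
Taking the (5/9, 4/9)-weighted average: (5/9)·(11/7) + (4/9)·(41/7) = 73/21.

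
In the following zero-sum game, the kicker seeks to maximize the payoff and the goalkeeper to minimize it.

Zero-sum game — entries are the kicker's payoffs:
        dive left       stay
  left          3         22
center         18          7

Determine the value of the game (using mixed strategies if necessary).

Row minima are 3 and 7, so the kicker's maximin is 7; column maxima are 18 and 22, so the goalkeeper's minimax is 18. These differ, so the equilibrium is in mixed strategies.
Let the kicker play left with probability p. The goalkeeper is indifferent when 3p + 18(1−p) = 22p + 7(1−p), giving p = 11/30.
Let the goalkeeper play dive left with probability q. The kicker is indifferent when 3q + 22(1−q) = 18q + 7(1−q), giving q = 1/2.
The value is 3·(1/2) + (22)·(1/2) = 25/2.

25/2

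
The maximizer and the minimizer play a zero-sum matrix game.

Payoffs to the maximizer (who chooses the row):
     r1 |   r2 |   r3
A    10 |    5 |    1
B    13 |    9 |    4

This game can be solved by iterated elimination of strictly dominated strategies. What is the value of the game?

4

Column r1 is strictly dominated by r2 for the minimizer (5<10, 9<13); eliminate r1.
Column r2 is strictly dominated by r3 for the minimizer (1<5, 4<9); eliminate r2.
Row A is strictly dominated by row B (4>1); eliminate A.
Only (B, r3) remains, with payoff 4.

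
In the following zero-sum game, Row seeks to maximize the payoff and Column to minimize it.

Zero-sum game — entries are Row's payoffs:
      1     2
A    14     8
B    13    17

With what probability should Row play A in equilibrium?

2/5

Row minima are 8 and 13, so Row's maximin is 13; column maxima are 14 and 17, so Column's minimax is 14. These differ, so the equilibrium is in mixed strategies.
Let Row play A with probability p. Column is indifferent when 14p + 13(1−p) = 8p + 17(1−p), giving p = 2/5.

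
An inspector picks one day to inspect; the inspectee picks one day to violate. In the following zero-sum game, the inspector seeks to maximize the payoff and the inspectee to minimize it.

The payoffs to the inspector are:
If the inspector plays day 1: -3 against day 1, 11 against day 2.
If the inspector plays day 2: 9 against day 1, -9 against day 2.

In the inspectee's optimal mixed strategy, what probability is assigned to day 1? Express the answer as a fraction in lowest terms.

Row minima are -3 and -9, so the inspector's maximin is -3; column maxima are 9 and 11, so the inspectee's minimax is 9. These differ, so the equilibrium is in mixed strategies.
Let the inspectee play day 1 with probability q. The inspector is indifferent when −3q + 11(1−q) = 9q − 9(1−q), giving q = 5/8.

5/8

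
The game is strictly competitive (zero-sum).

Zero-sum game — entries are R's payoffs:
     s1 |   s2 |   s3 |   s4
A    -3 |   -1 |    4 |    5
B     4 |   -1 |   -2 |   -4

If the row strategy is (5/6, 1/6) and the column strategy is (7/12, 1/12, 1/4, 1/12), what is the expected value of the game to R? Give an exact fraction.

-1/9

Against (7/12, 1/12, 1/4, 1/12), each row's expected payoff is A: -5/12; B: 17/12.
Taking the (5/6, 1/6)-weighted average: (5/6)·(-5/12) + (1/6)·(17/12) = -1/9.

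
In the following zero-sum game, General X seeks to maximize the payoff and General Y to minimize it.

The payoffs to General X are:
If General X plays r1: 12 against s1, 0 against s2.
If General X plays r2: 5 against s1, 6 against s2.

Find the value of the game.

72/13

Row minima are 0 and 5, so General X's maximin is 5; column maxima are 12 and 6, so General Y's minimax is 6. These differ, so the equilibrium is in mixed strategies.
Let General X play r1 with probability p. General Y is indifferent when 12p + 5(1−p) = 6(1−p), giving p = 1/13.
Let General Y play s1 with probability q. General X is indifferent when 12q = 5q + 6(1−q), giving q = 6/13.
The value is 12·(6/13) + (0)·(7/13) = 72/13.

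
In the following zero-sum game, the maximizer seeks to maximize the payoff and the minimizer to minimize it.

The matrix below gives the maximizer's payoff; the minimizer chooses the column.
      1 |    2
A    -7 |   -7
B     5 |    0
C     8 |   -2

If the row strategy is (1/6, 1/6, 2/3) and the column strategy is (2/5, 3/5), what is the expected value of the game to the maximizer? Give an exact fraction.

1/2

Against (2/5, 3/5), each row's expected payoff is A: -7; B: 2; C: 2.
Taking the (1/6, 1/6, 2/3)-weighted average: (1/6)·(-7) + (1/6)·(2) + (2/3)·(2) = 1/2.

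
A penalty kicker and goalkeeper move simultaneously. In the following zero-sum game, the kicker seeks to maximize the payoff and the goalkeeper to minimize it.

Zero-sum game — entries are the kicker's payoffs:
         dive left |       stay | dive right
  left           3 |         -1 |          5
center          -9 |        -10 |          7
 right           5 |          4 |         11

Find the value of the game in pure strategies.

Row minima: -1, -10, 4 → the kicker's maximin is 4.
Column maxima: 5, 4, 11 → the goalkeeper's minimax is 4.
They coincide at (right, stay), so the value is 4.

4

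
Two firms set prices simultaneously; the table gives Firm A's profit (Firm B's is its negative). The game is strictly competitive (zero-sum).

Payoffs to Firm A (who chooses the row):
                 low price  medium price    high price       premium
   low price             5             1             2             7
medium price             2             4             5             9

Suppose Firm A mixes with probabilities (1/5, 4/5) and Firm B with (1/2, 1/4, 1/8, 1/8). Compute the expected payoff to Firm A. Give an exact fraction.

151/40

Against (1/2, 1/4, 1/8, 1/8), each row's expected payoff is low price: 31/8; medium price: 15/4.
Taking the (1/5, 4/5)-weighted average: (1/5)·(31/8) + (4/5)·(15/4) = 151/40.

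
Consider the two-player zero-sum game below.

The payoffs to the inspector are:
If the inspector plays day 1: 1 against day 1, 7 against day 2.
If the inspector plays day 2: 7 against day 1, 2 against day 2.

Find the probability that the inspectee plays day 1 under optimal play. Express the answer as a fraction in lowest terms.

Row minima are 1 and 2, so the inspector's maximin is 2; column maxima are 7 and 7, so the inspectee's minimax is 7. These differ, so the equilibrium is in mixed strategies.
Let the inspectee play day 1 with probability q. The inspector is indifferent when q + 7(1−q) = 7q + 2(1−q), giving q = 5/11.

5/11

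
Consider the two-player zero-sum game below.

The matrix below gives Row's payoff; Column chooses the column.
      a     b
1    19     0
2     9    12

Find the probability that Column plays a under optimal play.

6/11

Row minima are 0 and 9, so Row's maximin is 9; column maxima are 19 and 12, so Column's minimax is 12. These differ, so the equilibrium is in mixed strategies.
Let Column play a with probability q. Row is indifferent when 19q = 9q + 12(1−q), giving q = 6/11.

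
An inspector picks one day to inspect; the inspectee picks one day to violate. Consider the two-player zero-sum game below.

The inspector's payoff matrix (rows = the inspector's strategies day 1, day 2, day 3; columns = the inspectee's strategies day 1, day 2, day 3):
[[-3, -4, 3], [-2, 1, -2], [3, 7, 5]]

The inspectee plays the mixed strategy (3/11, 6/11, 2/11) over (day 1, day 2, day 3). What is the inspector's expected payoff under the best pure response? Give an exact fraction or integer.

day 1: (-3)·(3/11) + (-4)·(6/11) + (3)·(2/11) = -27/11.
day 2: (-2)·(3/11) + (1)·(6/11) + (-2)·(2/11) = -4/11.
day 3: (3)·(3/11) + (7)·(6/11) + (5)·(2/11) = 61/11.
The best pure response is day 3 with expected payoff 61/11.

61/11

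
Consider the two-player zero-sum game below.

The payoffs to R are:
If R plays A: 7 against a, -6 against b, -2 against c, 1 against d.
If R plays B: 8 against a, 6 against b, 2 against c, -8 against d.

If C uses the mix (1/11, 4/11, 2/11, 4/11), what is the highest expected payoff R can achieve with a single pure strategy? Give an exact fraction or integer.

4/11

A: (7)·(1/11) + (-6)·(4/11) + (-2)·(2/11) + (1)·(4/11) = -17/11.
B: (8)·(1/11) + (6)·(4/11) + (2)·(2/11) + (-8)·(4/11) = 4/11.
The best pure response is B with expected payoff 4/11.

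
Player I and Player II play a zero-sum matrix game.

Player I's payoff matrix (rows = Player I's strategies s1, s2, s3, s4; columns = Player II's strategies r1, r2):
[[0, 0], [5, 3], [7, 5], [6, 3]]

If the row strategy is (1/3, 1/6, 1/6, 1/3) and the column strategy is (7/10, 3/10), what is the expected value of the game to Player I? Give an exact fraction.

7/2

Against (7/10, 3/10), each row's expected payoff is s1: 0; s2: 22/5; s3: 32/5; s4: 51/10.
Taking the (1/3, 1/6, 1/6, 1/3)-weighted average: (1/3)·(0) + (1/6)·(22/5) + (1/6)·(32/5) + (1/3)·(51/10) = 7/2.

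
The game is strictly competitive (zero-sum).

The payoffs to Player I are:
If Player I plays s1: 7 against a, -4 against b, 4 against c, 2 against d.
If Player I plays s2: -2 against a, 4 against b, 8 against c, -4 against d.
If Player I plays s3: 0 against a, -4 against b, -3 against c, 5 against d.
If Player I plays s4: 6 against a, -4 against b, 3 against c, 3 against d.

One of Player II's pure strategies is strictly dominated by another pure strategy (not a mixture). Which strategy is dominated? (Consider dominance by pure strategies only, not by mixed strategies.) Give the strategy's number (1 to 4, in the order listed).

3

Player II prefers columns that give Player I less. Compare c with b: -4 < 4, 4 < 8, -4 < -3, -4 < 3.
So b strictly dominates c for Player II; c is strictly dominated.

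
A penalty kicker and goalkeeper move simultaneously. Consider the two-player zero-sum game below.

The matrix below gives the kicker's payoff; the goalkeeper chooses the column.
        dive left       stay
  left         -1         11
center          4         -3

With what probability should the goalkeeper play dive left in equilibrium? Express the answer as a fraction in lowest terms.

14/19

Row minima are -1 and -3, so the kicker's maximin is -1; column maxima are 4 and 11, so the goalkeeper's minimax is 4. These differ, so the equilibrium is in mixed strategies.
Let the goalkeeper play dive left with probability q. The kicker is indifferent when −q + 11(1−q) = 4q − 3(1−q), giving q = 14/19.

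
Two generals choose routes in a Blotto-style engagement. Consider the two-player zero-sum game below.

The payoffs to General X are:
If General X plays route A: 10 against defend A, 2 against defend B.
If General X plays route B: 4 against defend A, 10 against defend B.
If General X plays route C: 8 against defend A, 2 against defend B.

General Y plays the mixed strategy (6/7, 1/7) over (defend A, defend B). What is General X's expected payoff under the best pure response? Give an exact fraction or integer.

62/7

route A: (10)·(6/7) + (2)·(1/7) = 62/7.
route B: (4)·(6/7) + (10)·(1/7) = 34/7.
route C: (8)·(6/7) + (2)·(1/7) = 50/7.
The best pure response is route A with expected payoff 62/7.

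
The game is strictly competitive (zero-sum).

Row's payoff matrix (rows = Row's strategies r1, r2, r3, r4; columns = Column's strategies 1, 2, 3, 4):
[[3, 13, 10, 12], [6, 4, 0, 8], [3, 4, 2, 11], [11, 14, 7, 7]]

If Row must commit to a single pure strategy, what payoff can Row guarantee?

The worst-case payoff for each row is r1: 3, r2: 0, r3: 2, r4: 7.
The best of these is 7.

7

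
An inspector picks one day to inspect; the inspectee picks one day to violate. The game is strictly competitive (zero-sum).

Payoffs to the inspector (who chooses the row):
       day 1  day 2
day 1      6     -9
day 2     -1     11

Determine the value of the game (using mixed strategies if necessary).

19/9

Row minima are -9 and -1, so the inspector's maximin is -1; column maxima are 6 and 11, so the inspectee's minimax is 6. These differ, so the equilibrium is in mixed strategies.
Let the inspector play day 1 with probability p. The inspectee is indifferent when 6p − (1−p) = −9p + 11(1−p), giving p = 4/9.
Let the inspectee play day 1 with probability q. The inspector is indifferent when 6q − 9(1−q) = −q + 11(1−q), giving q = 20/27.
The value is 6·(20/27) + (-9)·(7/27) = 19/9.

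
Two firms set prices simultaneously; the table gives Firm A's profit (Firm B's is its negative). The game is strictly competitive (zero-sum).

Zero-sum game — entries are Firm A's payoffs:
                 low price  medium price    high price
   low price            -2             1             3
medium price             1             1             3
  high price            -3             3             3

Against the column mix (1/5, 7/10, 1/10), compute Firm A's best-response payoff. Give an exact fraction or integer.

low price: (-2)·(1/5) + (1)·(7/10) + (3)·(1/10) = 3/5.
medium price: (1)·(1/5) + (1)·(7/10) + (3)·(1/10) = 6/5.
high price: (-3)·(1/5) + (3)·(7/10) + (3)·(1/10) = 9/5.
The best pure response is high price with expected payoff 9/5.

9/5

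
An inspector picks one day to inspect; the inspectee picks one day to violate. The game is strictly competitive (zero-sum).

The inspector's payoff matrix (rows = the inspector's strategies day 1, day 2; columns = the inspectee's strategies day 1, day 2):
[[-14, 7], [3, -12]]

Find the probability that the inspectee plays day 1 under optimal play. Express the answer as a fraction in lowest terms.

Row minima are -14 and -12, so the inspector's maximin is -12; column maxima are 3 and 7, so the inspectee's minimax is 3. These differ, so the equilibrium is in mixed strategies.
Let the inspectee play day 1 with probability q. The inspector is indifferent when −14q + 7(1−q) = 3q − 12(1−q), giving q = 19/36.

19/36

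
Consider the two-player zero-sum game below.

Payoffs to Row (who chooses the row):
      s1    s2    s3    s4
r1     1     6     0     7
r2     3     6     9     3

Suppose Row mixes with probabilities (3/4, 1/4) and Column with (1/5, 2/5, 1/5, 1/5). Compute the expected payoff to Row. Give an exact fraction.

Against (1/5, 2/5, 1/5, 1/5), each row's expected payoff is r1: 4; r2: 27/5.
Taking the (3/4, 1/4)-weighted average: (3/4)·(4) + (1/4)·(27/5) = 87/20.

87/20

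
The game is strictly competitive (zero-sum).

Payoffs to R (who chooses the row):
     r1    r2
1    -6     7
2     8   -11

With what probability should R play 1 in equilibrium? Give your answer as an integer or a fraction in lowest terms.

19/32

Row minima are -6 and -11, so R's maximin is -6; column maxima are 8 and 7, so C's minimax is 7. These differ, so the equilibrium is in mixed strategies.
Let R play 1 with probability p. C is indifferent when −6p + 8(1−p) = 7p − 11(1−p), giving p = 19/32.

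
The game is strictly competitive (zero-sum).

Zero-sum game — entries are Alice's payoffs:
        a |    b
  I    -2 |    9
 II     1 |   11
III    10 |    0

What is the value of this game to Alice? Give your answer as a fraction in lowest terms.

Row I is strictly dominated by row II, so Alice never plays it.
The remaining 2×2 game on (II, III) × (a, b) has no saddle point. Let Alice play II with probability p; indifference gives p + 10(1−p) = 11p, so p = 1/2.
Similarly Bob's optimal q on a is 11/20, and the value is 1·(11/20) + (11)·(9/20) = 11/2.

11/2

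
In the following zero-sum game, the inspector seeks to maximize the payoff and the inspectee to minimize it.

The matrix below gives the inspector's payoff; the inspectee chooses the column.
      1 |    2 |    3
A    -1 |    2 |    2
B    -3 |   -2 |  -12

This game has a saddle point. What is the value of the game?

-1

Row minima: -1, -12 → the inspector's maximin is -1.
Column maxima: -1, 2, 2 → the inspectee's minimax is -1.
They coincide at (A, 1), so the value is -1.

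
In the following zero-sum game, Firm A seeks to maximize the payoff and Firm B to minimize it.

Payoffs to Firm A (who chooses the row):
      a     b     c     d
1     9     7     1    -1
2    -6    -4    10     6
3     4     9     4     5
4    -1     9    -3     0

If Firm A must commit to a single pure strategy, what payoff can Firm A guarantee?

The worst-case payoff for each row is 1: -1, 2: -6, 3: 4, 4: -3.
The best of these is 4.

4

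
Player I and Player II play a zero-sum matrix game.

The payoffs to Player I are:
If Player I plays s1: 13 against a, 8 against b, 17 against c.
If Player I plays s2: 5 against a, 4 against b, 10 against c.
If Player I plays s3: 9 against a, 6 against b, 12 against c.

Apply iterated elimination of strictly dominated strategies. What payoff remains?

Row s3 is strictly dominated by row s1 (13>9, 8>6, 17>12); eliminate s3.
Column c is strictly dominated by a for Player II (13<17, 5<10); eliminate c.
Row s2 is strictly dominated by row s1 (13>5, 8>4); eliminate s2.
Column a is strictly dominated by b for Player II (8<13); eliminate a.
Only (s1, b) remains, with payoff 8.

8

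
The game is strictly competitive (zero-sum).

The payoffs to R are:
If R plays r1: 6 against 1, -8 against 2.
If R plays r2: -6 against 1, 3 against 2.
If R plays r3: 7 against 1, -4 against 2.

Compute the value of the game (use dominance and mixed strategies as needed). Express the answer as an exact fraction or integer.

Row r1 is strictly dominated by row r3, so R never plays it.
The remaining 2×2 game on (r2, r3) × (1, 2) has no saddle point. Let R play r2 with probability p; indifference gives −6p + 7(1−p) = 3p − 4(1−p), so p = 11/20.
Similarly C's optimal q on 1 is 7/20, and the value is -6·(7/20) + (3)·(13/20) = -3/20.

-3/20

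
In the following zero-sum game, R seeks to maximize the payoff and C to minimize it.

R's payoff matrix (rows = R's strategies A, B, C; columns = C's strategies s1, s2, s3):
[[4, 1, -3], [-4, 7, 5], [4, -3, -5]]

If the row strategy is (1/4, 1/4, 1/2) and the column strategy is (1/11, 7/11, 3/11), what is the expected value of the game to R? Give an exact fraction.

-1/22

Against (1/11, 7/11, 3/11), each row's expected payoff is A: 2/11; B: 60/11; C: -32/11.
Taking the (1/4, 1/4, 1/2)-weighted average: (1/4)·(2/11) + (1/4)·(60/11) + (1/2)·(-32/11) = -1/22.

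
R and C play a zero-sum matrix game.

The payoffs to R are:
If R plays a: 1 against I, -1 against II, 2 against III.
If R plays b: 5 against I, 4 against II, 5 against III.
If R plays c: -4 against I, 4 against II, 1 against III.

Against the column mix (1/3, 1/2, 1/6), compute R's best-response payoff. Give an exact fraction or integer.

a: (1)·(1/3) + (-1)·(1/2) + (2)·(1/6) = 1/6.
b: (5)·(1/3) + (4)·(1/2) + (5)·(1/6) = 9/2.
c: (-4)·(1/3) + (4)·(1/2) + (1)·(1/6) = 5/6.
The best pure response is b with expected payoff 9/2.

9/2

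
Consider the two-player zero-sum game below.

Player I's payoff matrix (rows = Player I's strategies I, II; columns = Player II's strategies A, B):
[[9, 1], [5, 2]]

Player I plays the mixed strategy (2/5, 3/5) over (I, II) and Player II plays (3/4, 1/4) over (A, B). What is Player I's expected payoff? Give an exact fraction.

107/20

Against (3/4, 1/4), each row's expected payoff is I: 7; II: 17/4.
Taking the (2/5, 3/5)-weighted average: (2/5)·(7) + (3/5)·(17/4) = 107/20.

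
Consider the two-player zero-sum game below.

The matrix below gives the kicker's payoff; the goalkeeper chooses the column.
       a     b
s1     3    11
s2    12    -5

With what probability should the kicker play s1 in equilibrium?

Row minima are 3 and -5, so the kicker's maximin is 3; column maxima are 12 and 11, so the goalkeeper's minimax is 11. These differ, so the equilibrium is in mixed strategies.
Let the kicker play s1 with probability p. The goalkeeper is indifferent when 3p + 12(1−p) = 11p − 5(1−p), giving p = 17/25.

17/25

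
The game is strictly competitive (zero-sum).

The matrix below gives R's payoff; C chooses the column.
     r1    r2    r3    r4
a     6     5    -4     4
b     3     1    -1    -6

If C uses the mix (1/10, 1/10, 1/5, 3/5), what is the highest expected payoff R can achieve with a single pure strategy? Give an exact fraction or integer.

27/10

a: (6)·(1/10) + (5)·(1/10) + (-4)·(1/5) + (4)·(3/5) = 27/10.
b: (3)·(1/10) + (1)·(1/10) + (-1)·(1/5) + (-6)·(3/5) = -17/5.
The best pure response is a with expected payoff 27/10.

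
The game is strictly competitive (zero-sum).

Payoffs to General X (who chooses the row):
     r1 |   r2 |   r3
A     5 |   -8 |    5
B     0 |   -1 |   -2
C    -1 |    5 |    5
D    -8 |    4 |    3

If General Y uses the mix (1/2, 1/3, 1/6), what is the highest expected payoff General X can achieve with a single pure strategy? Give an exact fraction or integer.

2

A: (5)·(1/2) + (-8)·(1/3) + (5)·(1/6) = 2/3.
B: (0)·(1/2) + (-1)·(1/3) + (-2)·(1/6) = -2/3.
C: (-1)·(1/2) + (5)·(1/3) + (5)·(1/6) = 2.
D: (-8)·(1/2) + (4)·(1/3) + (3)·(1/6) = -13/6.
The best pure response is C with expected payoff 2.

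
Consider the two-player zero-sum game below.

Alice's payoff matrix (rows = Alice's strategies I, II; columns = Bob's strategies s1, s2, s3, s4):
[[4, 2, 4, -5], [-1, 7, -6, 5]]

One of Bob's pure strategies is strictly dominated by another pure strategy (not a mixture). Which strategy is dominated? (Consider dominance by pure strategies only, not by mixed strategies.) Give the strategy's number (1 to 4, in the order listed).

Bob prefers columns that give Alice less. Compare s2 with s4: -5 < 2, 5 < 7.
So s4 strictly dominates s2 for Bob; s2 is strictly dominated.

2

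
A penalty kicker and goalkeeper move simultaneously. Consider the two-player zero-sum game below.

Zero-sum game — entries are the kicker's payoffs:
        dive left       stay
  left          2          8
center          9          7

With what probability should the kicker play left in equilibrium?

Row minima are 2 and 7, so the kicker's maximin is 7; column maxima are 9 and 8, so the goalkeeper's minimax is 8. These differ, so the equilibrium is in mixed strategies.
Let the kicker play left with probability p. The goalkeeper is indifferent when 2p + 9(1−p) = 8p + 7(1−p), giving p = 1/4.

1/4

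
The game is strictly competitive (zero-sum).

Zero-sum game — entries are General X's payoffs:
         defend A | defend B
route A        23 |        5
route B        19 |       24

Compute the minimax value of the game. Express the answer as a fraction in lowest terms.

457/23

Row minima are 5 and 19, so General X's maximin is 19; column maxima are 23 and 24, so General Y's minimax is 23. These differ, so the equilibrium is in mixed strategies.
Let General X play route A with probability p. General Y is indifferent when 23p + 19(1−p) = 5p + 24(1−p), giving p = 5/23.
Let General Y play defend A with probability q. General X is indifferent when 23q + 5(1−q) = 19q + 24(1−q), giving q = 19/23.
The value is 23·(19/23) + (5)·(4/23) = 457/23.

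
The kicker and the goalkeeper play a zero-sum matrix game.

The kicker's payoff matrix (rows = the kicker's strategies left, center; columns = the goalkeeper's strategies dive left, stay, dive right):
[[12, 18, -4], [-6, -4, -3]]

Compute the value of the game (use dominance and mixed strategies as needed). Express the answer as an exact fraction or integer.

Column stay is strictly dominated by dive left for the goalkeeper (it gives the kicker more in every row).
The remaining 2×2 game on (left, center) × (dive left, dive right) has no saddle point. Let the kicker play left with probability p; indifference gives 12p − 6(1−p) = −4p − 3(1−p), so p = 3/19.
Similarly the goalkeeper's optimal q on dive left is 1/19, and the value is 12·(1/19) + (-4)·(18/19) = -60/19.

-60/19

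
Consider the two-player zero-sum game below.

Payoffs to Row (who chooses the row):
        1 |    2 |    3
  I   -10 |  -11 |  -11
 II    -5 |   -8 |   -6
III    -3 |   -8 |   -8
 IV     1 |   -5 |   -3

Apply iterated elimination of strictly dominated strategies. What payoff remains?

-5

Column 1 is strictly dominated by 2 for Column (-11<-10, -8<-5, -8<-3, -5<1); eliminate 1.
Row III is strictly dominated by row IV (-5>-8, -3>-8); eliminate III.
Row II is strictly dominated by row IV (-5>-8, -3>-6); eliminate II.
Row I is strictly dominated by row IV (-5>-11, -3>-11); eliminate I.
Column 3 is strictly dominated by 2 for Column (-5<-3); eliminate 3.
Only (IV, 2) remains, with payoff -5.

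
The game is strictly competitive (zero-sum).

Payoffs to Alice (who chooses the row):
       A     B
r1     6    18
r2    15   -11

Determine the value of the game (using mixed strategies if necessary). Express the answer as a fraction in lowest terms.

168/19

Row minima are 6 and -11, so Alice's maximin is 6; column maxima are 15 and 18, so Bob's minimax is 15. These differ, so the equilibrium is in mixed strategies.
Let Alice play r1 with probability p. Bob is indifferent when 6p + 15(1−p) = 18p − 11(1−p), giving p = 13/19.
Let Bob play A with probability q. Alice is indifferent when 6q + 18(1−q) = 15q − 11(1−q), giving q = 29/38.
The value is 6·(29/38) + (18)·(9/38) = 168/19.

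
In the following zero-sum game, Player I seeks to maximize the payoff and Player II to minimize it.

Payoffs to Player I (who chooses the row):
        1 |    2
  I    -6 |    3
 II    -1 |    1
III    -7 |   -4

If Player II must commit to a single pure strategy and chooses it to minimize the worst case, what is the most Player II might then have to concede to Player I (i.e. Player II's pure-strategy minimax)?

The worst case (largest entry) in each column is 1: -1, 2: 3.
The best (smallest) of these is -1.

-1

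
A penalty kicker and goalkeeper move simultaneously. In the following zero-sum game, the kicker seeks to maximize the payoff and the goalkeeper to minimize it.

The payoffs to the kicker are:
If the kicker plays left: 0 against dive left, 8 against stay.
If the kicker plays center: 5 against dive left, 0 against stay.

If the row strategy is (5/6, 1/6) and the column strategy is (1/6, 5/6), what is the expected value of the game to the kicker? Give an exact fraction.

205/36

Against (1/6, 5/6), each row's expected payoff is left: 20/3; center: 5/6.
Taking the (5/6, 1/6)-weighted average: (5/6)·(20/3) + (1/6)·(5/6) = 205/36.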